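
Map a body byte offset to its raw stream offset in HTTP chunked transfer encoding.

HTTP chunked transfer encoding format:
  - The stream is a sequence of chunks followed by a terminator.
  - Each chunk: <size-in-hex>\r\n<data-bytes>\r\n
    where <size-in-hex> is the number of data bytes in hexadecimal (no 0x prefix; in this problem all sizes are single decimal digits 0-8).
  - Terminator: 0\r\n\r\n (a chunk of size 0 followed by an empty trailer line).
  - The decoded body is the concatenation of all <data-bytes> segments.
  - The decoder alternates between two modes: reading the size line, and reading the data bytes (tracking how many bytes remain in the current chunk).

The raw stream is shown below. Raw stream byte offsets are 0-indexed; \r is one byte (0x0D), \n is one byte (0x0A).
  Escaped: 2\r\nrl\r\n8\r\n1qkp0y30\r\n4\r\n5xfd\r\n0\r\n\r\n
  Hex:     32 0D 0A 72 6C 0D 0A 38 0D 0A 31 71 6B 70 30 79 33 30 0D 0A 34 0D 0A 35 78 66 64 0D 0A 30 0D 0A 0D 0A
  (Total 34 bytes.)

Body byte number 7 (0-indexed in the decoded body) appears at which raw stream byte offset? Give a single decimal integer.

Chunk 1: stream[0..1]='2' size=0x2=2, data at stream[3..5]='rl' -> body[0..2], body so far='rl'
Chunk 2: stream[7..8]='8' size=0x8=8, data at stream[10..18]='1qkp0y30' -> body[2..10], body so far='rl1qkp0y30'
Chunk 3: stream[20..21]='4' size=0x4=4, data at stream[23..27]='5xfd' -> body[10..14], body so far='rl1qkp0y305xfd'
Chunk 4: stream[29..30]='0' size=0 (terminator). Final body='rl1qkp0y305xfd' (14 bytes)
Body byte 7 at stream offset 15

Answer: 15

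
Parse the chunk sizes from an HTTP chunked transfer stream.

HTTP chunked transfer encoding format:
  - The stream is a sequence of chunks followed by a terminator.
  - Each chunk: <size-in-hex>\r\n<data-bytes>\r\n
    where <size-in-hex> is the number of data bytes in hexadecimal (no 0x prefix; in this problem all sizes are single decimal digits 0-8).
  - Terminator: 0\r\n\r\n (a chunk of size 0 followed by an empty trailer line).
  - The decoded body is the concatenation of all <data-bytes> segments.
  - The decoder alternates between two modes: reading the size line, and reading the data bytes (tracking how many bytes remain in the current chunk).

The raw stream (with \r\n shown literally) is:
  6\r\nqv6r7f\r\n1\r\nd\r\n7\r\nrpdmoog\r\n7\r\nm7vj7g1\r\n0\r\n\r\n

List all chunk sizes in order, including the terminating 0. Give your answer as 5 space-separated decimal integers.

Chunk 1: stream[0..1]='6' size=0x6=6, data at stream[3..9]='qv6r7f' -> body[0..6], body so far='qv6r7f'
Chunk 2: stream[11..12]='1' size=0x1=1, data at stream[14..15]='d' -> body[6..7], body so far='qv6r7fd'
Chunk 3: stream[17..18]='7' size=0x7=7, data at stream[20..27]='rpdmoog' -> body[7..14], body so far='qv6r7fdrpdmoog'
Chunk 4: stream[29..30]='7' size=0x7=7, data at stream[32..39]='m7vj7g1' -> body[14..21], body so far='qv6r7fdrpdmoogm7vj7g1'
Chunk 5: stream[41..42]='0' size=0 (terminator). Final body='qv6r7fdrpdmoogm7vj7g1' (21 bytes)

Answer: 6 1 7 7 0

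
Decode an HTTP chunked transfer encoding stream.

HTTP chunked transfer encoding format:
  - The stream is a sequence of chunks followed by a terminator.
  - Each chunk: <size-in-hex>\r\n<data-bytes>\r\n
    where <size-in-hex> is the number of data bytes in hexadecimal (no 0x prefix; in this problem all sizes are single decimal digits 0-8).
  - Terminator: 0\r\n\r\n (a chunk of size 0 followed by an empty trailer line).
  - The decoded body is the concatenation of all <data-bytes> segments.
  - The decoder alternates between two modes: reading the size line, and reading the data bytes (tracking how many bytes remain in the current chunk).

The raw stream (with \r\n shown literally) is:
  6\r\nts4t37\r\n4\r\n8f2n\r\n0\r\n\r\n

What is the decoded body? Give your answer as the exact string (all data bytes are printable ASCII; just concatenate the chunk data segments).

Chunk 1: stream[0..1]='6' size=0x6=6, data at stream[3..9]='ts4t37' -> body[0..6], body so far='ts4t37'
Chunk 2: stream[11..12]='4' size=0x4=4, data at stream[14..18]='8f2n' -> body[6..10], body so far='ts4t378f2n'
Chunk 3: stream[20..21]='0' size=0 (terminator). Final body='ts4t378f2n' (10 bytes)

Answer: ts4t378f2n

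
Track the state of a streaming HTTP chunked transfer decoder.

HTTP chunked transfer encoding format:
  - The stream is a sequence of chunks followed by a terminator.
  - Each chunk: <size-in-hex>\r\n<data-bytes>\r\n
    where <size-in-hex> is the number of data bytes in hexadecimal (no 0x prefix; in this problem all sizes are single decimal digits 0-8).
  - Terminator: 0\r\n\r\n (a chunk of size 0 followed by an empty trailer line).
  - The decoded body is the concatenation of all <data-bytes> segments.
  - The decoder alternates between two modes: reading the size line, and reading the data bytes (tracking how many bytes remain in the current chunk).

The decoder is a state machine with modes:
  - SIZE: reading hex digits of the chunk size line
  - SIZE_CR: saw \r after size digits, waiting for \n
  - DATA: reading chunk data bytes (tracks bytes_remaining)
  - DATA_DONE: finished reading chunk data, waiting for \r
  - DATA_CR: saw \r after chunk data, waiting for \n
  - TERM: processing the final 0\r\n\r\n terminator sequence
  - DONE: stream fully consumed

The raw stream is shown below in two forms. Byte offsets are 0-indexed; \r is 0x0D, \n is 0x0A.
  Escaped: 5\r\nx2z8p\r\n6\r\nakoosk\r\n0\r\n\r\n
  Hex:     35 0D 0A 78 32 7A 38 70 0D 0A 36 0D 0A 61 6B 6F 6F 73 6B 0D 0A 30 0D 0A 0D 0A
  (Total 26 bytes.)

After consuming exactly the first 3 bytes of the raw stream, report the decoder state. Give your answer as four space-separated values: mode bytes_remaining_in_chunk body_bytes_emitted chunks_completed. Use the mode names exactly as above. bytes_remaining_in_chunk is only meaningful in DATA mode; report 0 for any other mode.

Answer: DATA 5 0 0

Derivation:
Byte 0 = '5': mode=SIZE remaining=0 emitted=0 chunks_done=0
Byte 1 = 0x0D: mode=SIZE_CR remaining=0 emitted=0 chunks_done=0
Byte 2 = 0x0A: mode=DATA remaining=5 emitted=0 chunks_done=0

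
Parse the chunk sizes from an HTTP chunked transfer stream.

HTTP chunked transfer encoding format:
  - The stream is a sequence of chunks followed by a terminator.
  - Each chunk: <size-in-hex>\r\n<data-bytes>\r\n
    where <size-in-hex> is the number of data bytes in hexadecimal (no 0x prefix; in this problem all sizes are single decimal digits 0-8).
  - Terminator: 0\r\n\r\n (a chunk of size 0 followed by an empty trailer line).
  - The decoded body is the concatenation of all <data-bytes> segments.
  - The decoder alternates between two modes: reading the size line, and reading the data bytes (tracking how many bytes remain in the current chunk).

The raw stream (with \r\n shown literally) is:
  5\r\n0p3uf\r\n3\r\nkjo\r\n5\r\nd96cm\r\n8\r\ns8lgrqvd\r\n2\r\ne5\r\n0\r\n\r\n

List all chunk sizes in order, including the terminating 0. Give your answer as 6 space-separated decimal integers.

Answer: 5 3 5 8 2 0

Derivation:
Chunk 1: stream[0..1]='5' size=0x5=5, data at stream[3..8]='0p3uf' -> body[0..5], body so far='0p3uf'
Chunk 2: stream[10..11]='3' size=0x3=3, data at stream[13..16]='kjo' -> body[5..8], body so far='0p3ufkjo'
Chunk 3: stream[18..19]='5' size=0x5=5, data at stream[21..26]='d96cm' -> body[8..13], body so far='0p3ufkjod96cm'
Chunk 4: stream[28..29]='8' size=0x8=8, data at stream[31..39]='s8lgrqvd' -> body[13..21], body so far='0p3ufkjod96cms8lgrqvd'
Chunk 5: stream[41..42]='2' size=0x2=2, data at stream[44..46]='e5' -> body[21..23], body so far='0p3ufkjod96cms8lgrqvde5'
Chunk 6: stream[48..49]='0' size=0 (terminator). Final body='0p3ufkjod96cms8lgrqvde5' (23 bytes)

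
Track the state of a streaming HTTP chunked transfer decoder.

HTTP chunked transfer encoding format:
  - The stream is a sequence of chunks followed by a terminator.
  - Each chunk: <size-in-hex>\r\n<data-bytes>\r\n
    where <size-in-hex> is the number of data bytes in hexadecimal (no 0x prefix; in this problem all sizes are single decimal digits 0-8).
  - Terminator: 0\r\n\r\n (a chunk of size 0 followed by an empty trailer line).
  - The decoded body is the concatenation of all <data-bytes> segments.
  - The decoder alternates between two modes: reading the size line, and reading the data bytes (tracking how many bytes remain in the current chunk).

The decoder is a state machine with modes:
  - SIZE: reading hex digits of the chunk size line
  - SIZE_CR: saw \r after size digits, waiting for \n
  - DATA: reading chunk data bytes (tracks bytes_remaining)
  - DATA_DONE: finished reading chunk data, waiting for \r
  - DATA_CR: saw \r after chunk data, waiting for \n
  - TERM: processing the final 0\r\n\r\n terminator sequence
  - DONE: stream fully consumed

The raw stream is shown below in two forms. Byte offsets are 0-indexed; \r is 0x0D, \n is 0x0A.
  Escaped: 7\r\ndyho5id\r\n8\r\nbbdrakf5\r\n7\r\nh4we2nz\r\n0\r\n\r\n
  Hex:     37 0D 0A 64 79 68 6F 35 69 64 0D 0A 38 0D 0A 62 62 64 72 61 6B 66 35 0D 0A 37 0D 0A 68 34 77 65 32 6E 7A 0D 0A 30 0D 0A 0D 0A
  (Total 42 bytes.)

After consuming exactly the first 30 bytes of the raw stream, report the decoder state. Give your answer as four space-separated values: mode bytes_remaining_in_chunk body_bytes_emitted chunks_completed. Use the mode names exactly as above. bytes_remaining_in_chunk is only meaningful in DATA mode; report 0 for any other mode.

Answer: DATA 5 17 2

Derivation:
Byte 0 = '7': mode=SIZE remaining=0 emitted=0 chunks_done=0
Byte 1 = 0x0D: mode=SIZE_CR remaining=0 emitted=0 chunks_done=0
Byte 2 = 0x0A: mode=DATA remaining=7 emitted=0 chunks_done=0
Byte 3 = 'd': mode=DATA remaining=6 emitted=1 chunks_done=0
Byte 4 = 'y': mode=DATA remaining=5 emitted=2 chunks_done=0
Byte 5 = 'h': mode=DATA remaining=4 emitted=3 chunks_done=0
Byte 6 = 'o': mode=DATA remaining=3 emitted=4 chunks_done=0
Byte 7 = '5': mode=DATA remaining=2 emitted=5 chunks_done=0
Byte 8 = 'i': mode=DATA remaining=1 emitted=6 chunks_done=0
Byte 9 = 'd': mode=DATA_DONE remaining=0 emitted=7 chunks_done=0
Byte 10 = 0x0D: mode=DATA_CR remaining=0 emitted=7 chunks_done=0
Byte 11 = 0x0A: mode=SIZE remaining=0 emitted=7 chunks_done=1
Byte 12 = '8': mode=SIZE remaining=0 emitted=7 chunks_done=1
Byte 13 = 0x0D: mode=SIZE_CR remaining=0 emitted=7 chunks_done=1
Byte 14 = 0x0A: mode=DATA remaining=8 emitted=7 chunks_done=1
Byte 15 = 'b': mode=DATA remaining=7 emitted=8 chunks_done=1
Byte 16 = 'b': mode=DATA remaining=6 emitted=9 chunks_done=1
Byte 17 = 'd': mode=DATA remaining=5 emitted=10 chunks_done=1
Byte 18 = 'r': mode=DATA remaining=4 emitted=11 chunks_done=1
Byte 19 = 'a': mode=DATA remaining=3 emitted=12 chunks_done=1
Byte 20 = 'k': mode=DATA remaining=2 emitted=13 chunks_done=1
Byte 21 = 'f': mode=DATA remaining=1 emitted=14 chunks_done=1
Byte 22 = '5': mode=DATA_DONE remaining=0 emitted=15 chunks_done=1
Byte 23 = 0x0D: mode=DATA_CR remaining=0 emitted=15 chunks_done=1
Byte 24 = 0x0A: mode=SIZE remaining=0 emitted=15 chunks_done=2
Byte 25 = '7': mode=SIZE remaining=0 emitted=15 chunks_done=2
Byte 26 = 0x0D: mode=SIZE_CR remaining=0 emitted=15 chunks_done=2
Byte 27 = 0x0A: mode=DATA remaining=7 emitted=15 chunks_done=2
Byte 28 = 'h': mode=DATA remaining=6 emitted=16 chunks_done=2
Byte 29 = '4': mode=DATA remaining=5 emitted=17 chunks_done=2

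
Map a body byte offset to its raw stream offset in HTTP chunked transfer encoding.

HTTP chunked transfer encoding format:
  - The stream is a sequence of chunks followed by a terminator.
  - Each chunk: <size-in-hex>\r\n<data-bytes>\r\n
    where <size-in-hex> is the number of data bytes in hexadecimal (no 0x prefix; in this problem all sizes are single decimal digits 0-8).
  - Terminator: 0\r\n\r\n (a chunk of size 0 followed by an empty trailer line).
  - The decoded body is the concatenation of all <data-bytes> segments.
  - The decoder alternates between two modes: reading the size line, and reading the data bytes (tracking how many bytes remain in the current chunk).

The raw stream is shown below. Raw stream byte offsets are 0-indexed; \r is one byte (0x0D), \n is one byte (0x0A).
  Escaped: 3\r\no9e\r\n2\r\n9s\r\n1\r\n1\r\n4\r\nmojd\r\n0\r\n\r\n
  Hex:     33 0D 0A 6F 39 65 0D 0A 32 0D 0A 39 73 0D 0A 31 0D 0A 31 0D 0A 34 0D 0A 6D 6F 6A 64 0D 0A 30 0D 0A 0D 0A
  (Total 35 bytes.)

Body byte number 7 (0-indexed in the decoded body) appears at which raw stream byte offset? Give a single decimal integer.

Chunk 1: stream[0..1]='3' size=0x3=3, data at stream[3..6]='o9e' -> body[0..3], body so far='o9e'
Chunk 2: stream[8..9]='2' size=0x2=2, data at stream[11..13]='9s' -> body[3..5], body so far='o9e9s'
Chunk 3: stream[15..16]='1' size=0x1=1, data at stream[18..19]='1' -> body[5..6], body so far='o9e9s1'
Chunk 4: stream[21..22]='4' size=0x4=4, data at stream[24..28]='mojd' -> body[6..10], body so far='o9e9s1mojd'
Chunk 5: stream[30..31]='0' size=0 (terminator). Final body='o9e9s1mojd' (10 bytes)
Body byte 7 at stream offset 25

Answer: 25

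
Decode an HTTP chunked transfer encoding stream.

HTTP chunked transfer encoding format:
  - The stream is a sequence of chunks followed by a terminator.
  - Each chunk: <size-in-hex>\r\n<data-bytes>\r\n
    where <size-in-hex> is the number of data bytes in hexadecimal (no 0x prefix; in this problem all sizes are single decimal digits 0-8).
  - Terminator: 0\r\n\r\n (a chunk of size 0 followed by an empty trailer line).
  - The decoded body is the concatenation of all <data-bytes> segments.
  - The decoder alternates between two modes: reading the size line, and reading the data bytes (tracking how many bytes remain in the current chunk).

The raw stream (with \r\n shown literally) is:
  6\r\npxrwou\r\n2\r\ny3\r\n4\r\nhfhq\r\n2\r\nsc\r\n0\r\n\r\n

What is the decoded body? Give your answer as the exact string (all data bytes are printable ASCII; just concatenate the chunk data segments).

Answer: pxrwouy3hfhqsc

Derivation:
Chunk 1: stream[0..1]='6' size=0x6=6, data at stream[3..9]='pxrwou' -> body[0..6], body so far='pxrwou'
Chunk 2: stream[11..12]='2' size=0x2=2, data at stream[14..16]='y3' -> body[6..8], body so far='pxrwouy3'
Chunk 3: stream[18..19]='4' size=0x4=4, data at stream[21..25]='hfhq' -> body[8..12], body so far='pxrwouy3hfhq'
Chunk 4: stream[27..28]='2' size=0x2=2, data at stream[30..32]='sc' -> body[12..14], body so far='pxrwouy3hfhqsc'
Chunk 5: stream[34..35]='0' size=0 (terminator). Final body='pxrwouy3hfhqsc' (14 bytes)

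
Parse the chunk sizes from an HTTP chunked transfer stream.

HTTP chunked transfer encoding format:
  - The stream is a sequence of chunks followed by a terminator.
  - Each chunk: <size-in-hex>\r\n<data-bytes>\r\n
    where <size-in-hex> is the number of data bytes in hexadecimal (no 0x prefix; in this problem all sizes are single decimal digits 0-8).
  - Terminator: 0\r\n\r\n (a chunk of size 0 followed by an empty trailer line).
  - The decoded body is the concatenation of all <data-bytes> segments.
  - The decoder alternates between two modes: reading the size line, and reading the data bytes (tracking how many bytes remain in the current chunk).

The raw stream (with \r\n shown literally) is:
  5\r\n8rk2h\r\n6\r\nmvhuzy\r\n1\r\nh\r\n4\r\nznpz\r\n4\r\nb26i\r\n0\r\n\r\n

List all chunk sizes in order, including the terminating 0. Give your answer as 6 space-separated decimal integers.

Answer: 5 6 1 4 4 0

Derivation:
Chunk 1: stream[0..1]='5' size=0x5=5, data at stream[3..8]='8rk2h' -> body[0..5], body so far='8rk2h'
Chunk 2: stream[10..11]='6' size=0x6=6, data at stream[13..19]='mvhuzy' -> body[5..11], body so far='8rk2hmvhuzy'
Chunk 3: stream[21..22]='1' size=0x1=1, data at stream[24..25]='h' -> body[11..12], body so far='8rk2hmvhuzyh'
Chunk 4: stream[27..28]='4' size=0x4=4, data at stream[30..34]='znpz' -> body[12..16], body so far='8rk2hmvhuzyhznpz'
Chunk 5: stream[36..37]='4' size=0x4=4, data at stream[39..43]='b26i' -> body[16..20], body so far='8rk2hmvhuzyhznpzb26i'
Chunk 6: stream[45..46]='0' size=0 (terminator). Final body='8rk2hmvhuzyhznpzb26i' (20 bytes)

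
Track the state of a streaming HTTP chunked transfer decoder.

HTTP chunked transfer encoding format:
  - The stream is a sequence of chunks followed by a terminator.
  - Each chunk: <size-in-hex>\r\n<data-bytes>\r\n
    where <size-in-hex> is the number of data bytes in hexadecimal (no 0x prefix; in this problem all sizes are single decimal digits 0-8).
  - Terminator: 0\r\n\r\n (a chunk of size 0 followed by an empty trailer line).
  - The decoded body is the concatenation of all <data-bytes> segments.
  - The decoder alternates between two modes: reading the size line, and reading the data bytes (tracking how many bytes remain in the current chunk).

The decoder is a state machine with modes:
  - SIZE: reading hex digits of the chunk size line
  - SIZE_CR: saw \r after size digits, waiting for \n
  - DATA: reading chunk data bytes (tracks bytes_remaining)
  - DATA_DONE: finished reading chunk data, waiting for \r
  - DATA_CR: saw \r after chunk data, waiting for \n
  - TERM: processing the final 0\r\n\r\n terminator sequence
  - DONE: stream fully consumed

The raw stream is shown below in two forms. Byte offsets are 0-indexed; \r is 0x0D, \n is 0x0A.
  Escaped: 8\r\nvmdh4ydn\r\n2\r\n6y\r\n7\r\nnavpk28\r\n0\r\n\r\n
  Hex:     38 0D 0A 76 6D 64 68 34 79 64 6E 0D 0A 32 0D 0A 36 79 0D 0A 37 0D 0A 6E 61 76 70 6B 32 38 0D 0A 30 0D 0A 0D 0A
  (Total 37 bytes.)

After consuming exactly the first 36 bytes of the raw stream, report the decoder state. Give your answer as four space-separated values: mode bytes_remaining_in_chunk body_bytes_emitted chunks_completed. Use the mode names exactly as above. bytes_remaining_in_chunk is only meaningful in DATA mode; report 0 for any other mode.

Answer: TERM 0 17 3

Derivation:
Byte 0 = '8': mode=SIZE remaining=0 emitted=0 chunks_done=0
Byte 1 = 0x0D: mode=SIZE_CR remaining=0 emitted=0 chunks_done=0
Byte 2 = 0x0A: mode=DATA remaining=8 emitted=0 chunks_done=0
Byte 3 = 'v': mode=DATA remaining=7 emitted=1 chunks_done=0
Byte 4 = 'm': mode=DATA remaining=6 emitted=2 chunks_done=0
Byte 5 = 'd': mode=DATA remaining=5 emitted=3 chunks_done=0
Byte 6 = 'h': mode=DATA remaining=4 emitted=4 chunks_done=0
Byte 7 = '4': mode=DATA remaining=3 emitted=5 chunks_done=0
Byte 8 = 'y': mode=DATA remaining=2 emitted=6 chunks_done=0
Byte 9 = 'd': mode=DATA remaining=1 emitted=7 chunks_done=0
Byte 10 = 'n': mode=DATA_DONE remaining=0 emitted=8 chunks_done=0
Byte 11 = 0x0D: mode=DATA_CR remaining=0 emitted=8 chunks_done=0
Byte 12 = 0x0A: mode=SIZE remaining=0 emitted=8 chunks_done=1
Byte 13 = '2': mode=SIZE remaining=0 emitted=8 chunks_done=1
Byte 14 = 0x0D: mode=SIZE_CR remaining=0 emitted=8 chunks_done=1
Byte 15 = 0x0A: mode=DATA remaining=2 emitted=8 chunks_done=1
Byte 16 = '6': mode=DATA remaining=1 emitted=9 chunks_done=1
Byte 17 = 'y': mode=DATA_DONE remaining=0 emitted=10 chunks_done=1
Byte 18 = 0x0D: mode=DATA_CR remaining=0 emitted=10 chunks_done=1
Byte 19 = 0x0A: mode=SIZE remaining=0 emitted=10 chunks_done=2
Byte 20 = '7': mode=SIZE remaining=0 emitted=10 chunks_done=2
Byte 21 = 0x0D: mode=SIZE_CR remaining=0 emitted=10 chunks_done=2
Byte 22 = 0x0A: mode=DATA remaining=7 emitted=10 chunks_done=2
Byte 23 = 'n': mode=DATA remaining=6 emitted=11 chunks_done=2
Byte 24 = 'a': mode=DATA remaining=5 emitted=12 chunks_done=2
Byte 25 = 'v': mode=DATA remaining=4 emitted=13 chunks_done=2
Byte 26 = 'p': mode=DATA remaining=3 emitted=14 chunks_done=2
Byte 27 = 'k': mode=DATA remaining=2 emitted=15 chunks_done=2
Byte 28 = '2': mode=DATA remaining=1 emitted=16 chunks_done=2
Byte 29 = '8': mode=DATA_DONE remaining=0 emitted=17 chunks_done=2
Byte 30 = 0x0D: mode=DATA_CR remaining=0 emitted=17 chunks_done=2
Byte 31 = 0x0A: mode=SIZE remaining=0 emitted=17 chunks_done=3
Byte 32 = '0': mode=SIZE remaining=0 emitted=17 chunks_done=3
Byte 33 = 0x0D: mode=SIZE_CR remaining=0 emitted=17 chunks_done=3
Byte 34 = 0x0A: mode=TERM remaining=0 emitted=17 chunks_done=3
Byte 35 = 0x0D: mode=TERM remaining=0 emitted=17 chunks_done=3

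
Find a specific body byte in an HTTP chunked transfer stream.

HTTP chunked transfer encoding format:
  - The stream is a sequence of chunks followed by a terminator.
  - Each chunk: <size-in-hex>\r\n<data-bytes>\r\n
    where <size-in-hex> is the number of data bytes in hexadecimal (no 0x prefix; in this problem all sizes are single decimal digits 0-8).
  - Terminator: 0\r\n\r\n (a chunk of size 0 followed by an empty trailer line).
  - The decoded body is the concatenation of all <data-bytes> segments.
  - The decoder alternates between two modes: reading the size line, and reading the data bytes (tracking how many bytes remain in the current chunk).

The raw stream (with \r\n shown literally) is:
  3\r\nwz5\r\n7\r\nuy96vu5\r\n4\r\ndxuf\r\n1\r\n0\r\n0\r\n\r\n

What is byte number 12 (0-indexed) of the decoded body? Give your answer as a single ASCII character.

Answer: u

Derivation:
Chunk 1: stream[0..1]='3' size=0x3=3, data at stream[3..6]='wz5' -> body[0..3], body so far='wz5'
Chunk 2: stream[8..9]='7' size=0x7=7, data at stream[11..18]='uy96vu5' -> body[3..10], body so far='wz5uy96vu5'
Chunk 3: stream[20..21]='4' size=0x4=4, data at stream[23..27]='dxuf' -> body[10..14], body so far='wz5uy96vu5dxuf'
Chunk 4: stream[29..30]='1' size=0x1=1, data at stream[32..33]='0' -> body[14..15], body so far='wz5uy96vu5dxuf0'
Chunk 5: stream[35..36]='0' size=0 (terminator). Final body='wz5uy96vu5dxuf0' (15 bytes)
Body byte 12 = 'u'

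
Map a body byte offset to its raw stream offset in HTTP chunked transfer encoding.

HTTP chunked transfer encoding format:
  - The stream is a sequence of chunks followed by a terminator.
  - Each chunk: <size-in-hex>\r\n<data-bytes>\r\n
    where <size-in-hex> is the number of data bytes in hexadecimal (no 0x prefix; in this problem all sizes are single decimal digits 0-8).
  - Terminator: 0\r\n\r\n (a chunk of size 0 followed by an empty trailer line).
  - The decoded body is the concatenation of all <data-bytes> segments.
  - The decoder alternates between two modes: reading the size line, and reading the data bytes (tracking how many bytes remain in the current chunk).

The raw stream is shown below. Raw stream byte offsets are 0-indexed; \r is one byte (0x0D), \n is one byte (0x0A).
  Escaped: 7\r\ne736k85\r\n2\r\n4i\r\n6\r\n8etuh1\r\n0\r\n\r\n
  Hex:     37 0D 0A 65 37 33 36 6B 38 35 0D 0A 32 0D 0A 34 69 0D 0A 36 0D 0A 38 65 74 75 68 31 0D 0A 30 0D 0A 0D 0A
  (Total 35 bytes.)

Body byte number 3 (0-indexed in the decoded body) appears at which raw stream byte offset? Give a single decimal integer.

Chunk 1: stream[0..1]='7' size=0x7=7, data at stream[3..10]='e736k85' -> body[0..7], body so far='e736k85'
Chunk 2: stream[12..13]='2' size=0x2=2, data at stream[15..17]='4i' -> body[7..9], body so far='e736k854i'
Chunk 3: stream[19..20]='6' size=0x6=6, data at stream[22..28]='8etuh1' -> body[9..15], body so far='e736k854i8etuh1'
Chunk 4: stream[30..31]='0' size=0 (terminator). Final body='e736k854i8etuh1' (15 bytes)
Body byte 3 at stream offset 6

Answer: 6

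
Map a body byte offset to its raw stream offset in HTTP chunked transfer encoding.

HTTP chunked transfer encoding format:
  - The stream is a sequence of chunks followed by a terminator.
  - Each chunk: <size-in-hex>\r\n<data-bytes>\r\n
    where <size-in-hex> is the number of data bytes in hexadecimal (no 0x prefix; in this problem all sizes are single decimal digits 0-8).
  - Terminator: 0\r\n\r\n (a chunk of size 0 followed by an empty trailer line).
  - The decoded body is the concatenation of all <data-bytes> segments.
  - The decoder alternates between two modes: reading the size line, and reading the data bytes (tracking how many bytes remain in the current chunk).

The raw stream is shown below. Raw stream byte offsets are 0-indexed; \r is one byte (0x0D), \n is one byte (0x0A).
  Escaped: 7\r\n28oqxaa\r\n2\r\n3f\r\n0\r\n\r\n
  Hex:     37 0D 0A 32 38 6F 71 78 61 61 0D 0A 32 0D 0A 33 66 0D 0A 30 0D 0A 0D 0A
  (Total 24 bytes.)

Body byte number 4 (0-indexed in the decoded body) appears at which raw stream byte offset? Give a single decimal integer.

Answer: 7

Derivation:
Chunk 1: stream[0..1]='7' size=0x7=7, data at stream[3..10]='28oqxaa' -> body[0..7], body so far='28oqxaa'
Chunk 2: stream[12..13]='2' size=0x2=2, data at stream[15..17]='3f' -> body[7..9], body so far='28oqxaa3f'
Chunk 3: stream[19..20]='0' size=0 (terminator). Final body='28oqxaa3f' (9 bytes)
Body byte 4 at stream offset 7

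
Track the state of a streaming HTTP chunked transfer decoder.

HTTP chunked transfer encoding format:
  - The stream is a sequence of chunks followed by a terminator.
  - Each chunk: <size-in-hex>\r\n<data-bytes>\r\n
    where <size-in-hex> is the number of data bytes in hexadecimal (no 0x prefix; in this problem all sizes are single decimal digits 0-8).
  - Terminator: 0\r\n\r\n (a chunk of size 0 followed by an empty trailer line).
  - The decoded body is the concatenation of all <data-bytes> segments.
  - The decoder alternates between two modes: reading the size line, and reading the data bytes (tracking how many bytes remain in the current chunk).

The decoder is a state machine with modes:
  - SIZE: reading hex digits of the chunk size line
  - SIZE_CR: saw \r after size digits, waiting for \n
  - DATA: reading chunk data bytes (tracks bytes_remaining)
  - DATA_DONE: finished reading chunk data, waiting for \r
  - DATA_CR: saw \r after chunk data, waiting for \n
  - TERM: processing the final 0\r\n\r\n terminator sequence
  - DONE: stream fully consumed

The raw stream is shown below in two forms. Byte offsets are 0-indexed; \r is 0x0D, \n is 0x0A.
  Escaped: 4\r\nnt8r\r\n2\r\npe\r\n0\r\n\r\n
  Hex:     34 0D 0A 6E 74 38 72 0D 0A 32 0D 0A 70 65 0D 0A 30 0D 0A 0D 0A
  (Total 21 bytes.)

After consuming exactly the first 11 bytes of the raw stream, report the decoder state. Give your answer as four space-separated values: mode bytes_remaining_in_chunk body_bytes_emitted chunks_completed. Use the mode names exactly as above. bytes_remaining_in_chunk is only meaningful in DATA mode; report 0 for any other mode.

Byte 0 = '4': mode=SIZE remaining=0 emitted=0 chunks_done=0
Byte 1 = 0x0D: mode=SIZE_CR remaining=0 emitted=0 chunks_done=0
Byte 2 = 0x0A: mode=DATA remaining=4 emitted=0 chunks_done=0
Byte 3 = 'n': mode=DATA remaining=3 emitted=1 chunks_done=0
Byte 4 = 't': mode=DATA remaining=2 emitted=2 chunks_done=0
Byte 5 = '8': mode=DATA remaining=1 emitted=3 chunks_done=0
Byte 6 = 'r': mode=DATA_DONE remaining=0 emitted=4 chunks_done=0
Byte 7 = 0x0D: mode=DATA_CR remaining=0 emitted=4 chunks_done=0
Byte 8 = 0x0A: mode=SIZE remaining=0 emitted=4 chunks_done=1
Byte 9 = '2': mode=SIZE remaining=0 emitted=4 chunks_done=1
Byte 10 = 0x0D: mode=SIZE_CR remaining=0 emitted=4 chunks_done=1

Answer: SIZE_CR 0 4 1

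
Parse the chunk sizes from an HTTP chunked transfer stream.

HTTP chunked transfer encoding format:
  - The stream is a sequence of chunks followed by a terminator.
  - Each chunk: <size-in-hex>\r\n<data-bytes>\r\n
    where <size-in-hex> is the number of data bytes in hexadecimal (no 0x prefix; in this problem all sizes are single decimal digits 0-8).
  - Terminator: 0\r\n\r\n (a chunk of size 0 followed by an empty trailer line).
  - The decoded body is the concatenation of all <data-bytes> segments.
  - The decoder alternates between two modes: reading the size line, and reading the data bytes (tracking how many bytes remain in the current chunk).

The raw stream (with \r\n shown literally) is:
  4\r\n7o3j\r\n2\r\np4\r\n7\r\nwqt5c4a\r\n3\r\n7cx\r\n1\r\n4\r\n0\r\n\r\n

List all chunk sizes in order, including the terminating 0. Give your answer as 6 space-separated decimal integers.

Answer: 4 2 7 3 1 0

Derivation:
Chunk 1: stream[0..1]='4' size=0x4=4, data at stream[3..7]='7o3j' -> body[0..4], body so far='7o3j'
Chunk 2: stream[9..10]='2' size=0x2=2, data at stream[12..14]='p4' -> body[4..6], body so far='7o3jp4'
Chunk 3: stream[16..17]='7' size=0x7=7, data at stream[19..26]='wqt5c4a' -> body[6..13], body so far='7o3jp4wqt5c4a'
Chunk 4: stream[28..29]='3' size=0x3=3, data at stream[31..34]='7cx' -> body[13..16], body so far='7o3jp4wqt5c4a7cx'
Chunk 5: stream[36..37]='1' size=0x1=1, data at stream[39..40]='4' -> body[16..17], body so far='7o3jp4wqt5c4a7cx4'
Chunk 6: stream[42..43]='0' size=0 (terminator). Final body='7o3jp4wqt5c4a7cx4' (17 bytes)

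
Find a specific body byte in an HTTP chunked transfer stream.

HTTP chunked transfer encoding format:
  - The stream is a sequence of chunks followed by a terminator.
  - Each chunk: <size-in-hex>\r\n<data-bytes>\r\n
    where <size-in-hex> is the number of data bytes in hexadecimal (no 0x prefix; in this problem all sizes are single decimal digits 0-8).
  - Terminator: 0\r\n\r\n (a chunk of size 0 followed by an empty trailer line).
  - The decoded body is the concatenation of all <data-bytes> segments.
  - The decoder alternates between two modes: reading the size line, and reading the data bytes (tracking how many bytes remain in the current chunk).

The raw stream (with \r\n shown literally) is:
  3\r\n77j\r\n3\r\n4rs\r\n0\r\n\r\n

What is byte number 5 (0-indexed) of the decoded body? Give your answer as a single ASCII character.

Chunk 1: stream[0..1]='3' size=0x3=3, data at stream[3..6]='77j' -> body[0..3], body so far='77j'
Chunk 2: stream[8..9]='3' size=0x3=3, data at stream[11..14]='4rs' -> body[3..6], body so far='77j4rs'
Chunk 3: stream[16..17]='0' size=0 (terminator). Final body='77j4rs' (6 bytes)
Body byte 5 = 's'

Answer: s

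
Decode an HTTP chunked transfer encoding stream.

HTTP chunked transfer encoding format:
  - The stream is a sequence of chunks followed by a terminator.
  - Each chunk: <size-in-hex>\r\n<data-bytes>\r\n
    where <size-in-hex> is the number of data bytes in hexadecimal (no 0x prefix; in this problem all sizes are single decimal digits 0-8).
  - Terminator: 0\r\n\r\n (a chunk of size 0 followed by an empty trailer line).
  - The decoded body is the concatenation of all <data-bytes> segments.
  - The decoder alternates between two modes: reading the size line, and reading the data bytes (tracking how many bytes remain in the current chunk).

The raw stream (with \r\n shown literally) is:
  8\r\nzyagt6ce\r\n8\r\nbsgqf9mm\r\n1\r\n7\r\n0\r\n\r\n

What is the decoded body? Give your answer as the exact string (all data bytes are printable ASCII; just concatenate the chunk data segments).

Answer: zyagt6cebsgqf9mm7

Derivation:
Chunk 1: stream[0..1]='8' size=0x8=8, data at stream[3..11]='zyagt6ce' -> body[0..8], body so far='zyagt6ce'
Chunk 2: stream[13..14]='8' size=0x8=8, data at stream[16..24]='bsgqf9mm' -> body[8..16], body so far='zyagt6cebsgqf9mm'
Chunk 3: stream[26..27]='1' size=0x1=1, data at stream[29..30]='7' -> body[16..17], body so far='zyagt6cebsgqf9mm7'
Chunk 4: stream[32..33]='0' size=0 (terminator). Final body='zyagt6cebsgqf9mm7' (17 bytes)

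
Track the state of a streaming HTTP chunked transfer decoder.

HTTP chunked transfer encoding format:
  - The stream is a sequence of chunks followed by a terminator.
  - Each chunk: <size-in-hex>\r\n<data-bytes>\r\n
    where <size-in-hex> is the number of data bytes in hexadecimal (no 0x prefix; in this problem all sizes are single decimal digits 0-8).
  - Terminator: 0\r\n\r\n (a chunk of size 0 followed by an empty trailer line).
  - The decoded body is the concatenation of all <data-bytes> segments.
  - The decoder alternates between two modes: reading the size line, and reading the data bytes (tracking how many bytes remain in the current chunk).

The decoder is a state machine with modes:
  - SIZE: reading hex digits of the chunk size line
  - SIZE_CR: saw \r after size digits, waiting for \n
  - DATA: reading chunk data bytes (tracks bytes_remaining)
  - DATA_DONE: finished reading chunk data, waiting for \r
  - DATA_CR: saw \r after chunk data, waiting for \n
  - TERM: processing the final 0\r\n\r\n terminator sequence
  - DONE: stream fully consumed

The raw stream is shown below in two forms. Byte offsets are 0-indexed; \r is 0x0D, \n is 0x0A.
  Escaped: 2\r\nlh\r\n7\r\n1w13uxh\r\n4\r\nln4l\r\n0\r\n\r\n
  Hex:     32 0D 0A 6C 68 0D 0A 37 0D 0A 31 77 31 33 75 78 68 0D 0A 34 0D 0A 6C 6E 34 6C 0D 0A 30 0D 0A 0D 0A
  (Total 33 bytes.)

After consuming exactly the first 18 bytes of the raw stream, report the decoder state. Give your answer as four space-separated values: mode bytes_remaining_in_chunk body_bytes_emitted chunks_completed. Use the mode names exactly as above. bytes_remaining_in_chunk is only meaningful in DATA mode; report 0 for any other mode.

Byte 0 = '2': mode=SIZE remaining=0 emitted=0 chunks_done=0
Byte 1 = 0x0D: mode=SIZE_CR remaining=0 emitted=0 chunks_done=0
Byte 2 = 0x0A: mode=DATA remaining=2 emitted=0 chunks_done=0
Byte 3 = 'l': mode=DATA remaining=1 emitted=1 chunks_done=0
Byte 4 = 'h': mode=DATA_DONE remaining=0 emitted=2 chunks_done=0
Byte 5 = 0x0D: mode=DATA_CR remaining=0 emitted=2 chunks_done=0
Byte 6 = 0x0A: mode=SIZE remaining=0 emitted=2 chunks_done=1
Byte 7 = '7': mode=SIZE remaining=0 emitted=2 chunks_done=1
Byte 8 = 0x0D: mode=SIZE_CR remaining=0 emitted=2 chunks_done=1
Byte 9 = 0x0A: mode=DATA remaining=7 emitted=2 chunks_done=1
Byte 10 = '1': mode=DATA remaining=6 emitted=3 chunks_done=1
Byte 11 = 'w': mode=DATA remaining=5 emitted=4 chunks_done=1
Byte 12 = '1': mode=DATA remaining=4 emitted=5 chunks_done=1
Byte 13 = '3': mode=DATA remaining=3 emitted=6 chunks_done=1
Byte 14 = 'u': mode=DATA remaining=2 emitted=7 chunks_done=1
Byte 15 = 'x': mode=DATA remaining=1 emitted=8 chunks_done=1
Byte 16 = 'h': mode=DATA_DONE remaining=0 emitted=9 chunks_done=1
Byte 17 = 0x0D: mode=DATA_CR remaining=0 emitted=9 chunks_done=1

Answer: DATA_CR 0 9 1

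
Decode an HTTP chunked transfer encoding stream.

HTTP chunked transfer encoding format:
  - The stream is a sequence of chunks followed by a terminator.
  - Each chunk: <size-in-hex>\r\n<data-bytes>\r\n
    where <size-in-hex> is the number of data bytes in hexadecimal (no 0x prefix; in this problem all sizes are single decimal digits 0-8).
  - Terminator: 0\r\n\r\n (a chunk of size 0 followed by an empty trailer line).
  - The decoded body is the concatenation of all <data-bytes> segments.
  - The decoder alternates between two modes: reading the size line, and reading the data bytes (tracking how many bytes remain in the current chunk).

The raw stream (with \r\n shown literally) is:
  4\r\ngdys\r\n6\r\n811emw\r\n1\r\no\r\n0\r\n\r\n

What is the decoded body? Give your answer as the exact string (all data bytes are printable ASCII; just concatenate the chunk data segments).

Chunk 1: stream[0..1]='4' size=0x4=4, data at stream[3..7]='gdys' -> body[0..4], body so far='gdys'
Chunk 2: stream[9..10]='6' size=0x6=6, data at stream[12..18]='811emw' -> body[4..10], body so far='gdys811emw'
Chunk 3: stream[20..21]='1' size=0x1=1, data at stream[23..24]='o' -> body[10..11], body so far='gdys811emwo'
Chunk 4: stream[26..27]='0' size=0 (terminator). Final body='gdys811emwo' (11 bytes)

Answer: gdys811emwo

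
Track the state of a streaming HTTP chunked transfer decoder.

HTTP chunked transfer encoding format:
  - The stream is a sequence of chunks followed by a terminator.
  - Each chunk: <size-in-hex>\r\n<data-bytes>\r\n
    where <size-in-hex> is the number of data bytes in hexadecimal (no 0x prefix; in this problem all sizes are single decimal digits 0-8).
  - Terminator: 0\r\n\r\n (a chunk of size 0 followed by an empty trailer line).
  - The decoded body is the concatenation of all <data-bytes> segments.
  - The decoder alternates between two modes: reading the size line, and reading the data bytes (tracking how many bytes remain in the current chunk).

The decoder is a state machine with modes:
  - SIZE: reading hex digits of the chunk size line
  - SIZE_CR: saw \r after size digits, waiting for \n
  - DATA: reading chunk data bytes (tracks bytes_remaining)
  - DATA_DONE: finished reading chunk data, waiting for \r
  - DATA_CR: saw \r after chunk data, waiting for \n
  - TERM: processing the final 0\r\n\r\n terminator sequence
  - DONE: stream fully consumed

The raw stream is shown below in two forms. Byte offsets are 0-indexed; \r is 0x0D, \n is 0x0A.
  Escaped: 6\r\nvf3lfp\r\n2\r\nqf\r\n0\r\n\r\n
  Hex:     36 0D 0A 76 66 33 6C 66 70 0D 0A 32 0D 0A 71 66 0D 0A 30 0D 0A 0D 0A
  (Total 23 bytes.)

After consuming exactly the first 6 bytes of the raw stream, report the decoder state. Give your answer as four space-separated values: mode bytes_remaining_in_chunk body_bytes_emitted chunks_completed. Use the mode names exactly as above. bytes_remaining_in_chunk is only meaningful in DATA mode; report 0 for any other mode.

Byte 0 = '6': mode=SIZE remaining=0 emitted=0 chunks_done=0
Byte 1 = 0x0D: mode=SIZE_CR remaining=0 emitted=0 chunks_done=0
Byte 2 = 0x0A: mode=DATA remaining=6 emitted=0 chunks_done=0
Byte 3 = 'v': mode=DATA remaining=5 emitted=1 chunks_done=0
Byte 4 = 'f': mode=DATA remaining=4 emitted=2 chunks_done=0
Byte 5 = '3': mode=DATA remaining=3 emitted=3 chunks_done=0

Answer: DATA 3 3 0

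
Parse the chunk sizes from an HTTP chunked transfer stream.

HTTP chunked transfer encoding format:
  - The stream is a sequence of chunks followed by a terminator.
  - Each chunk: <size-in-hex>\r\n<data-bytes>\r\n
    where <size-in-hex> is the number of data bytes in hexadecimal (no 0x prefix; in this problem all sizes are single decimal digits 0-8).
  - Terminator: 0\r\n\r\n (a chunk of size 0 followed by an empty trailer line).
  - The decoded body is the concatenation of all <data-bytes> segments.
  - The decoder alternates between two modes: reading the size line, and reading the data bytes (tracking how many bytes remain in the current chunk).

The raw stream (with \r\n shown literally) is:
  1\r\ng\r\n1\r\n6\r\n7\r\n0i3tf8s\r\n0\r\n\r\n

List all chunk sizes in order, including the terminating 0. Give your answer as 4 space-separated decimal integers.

Answer: 1 1 7 0

Derivation:
Chunk 1: stream[0..1]='1' size=0x1=1, data at stream[3..4]='g' -> body[0..1], body so far='g'
Chunk 2: stream[6..7]='1' size=0x1=1, data at stream[9..10]='6' -> body[1..2], body so far='g6'
Chunk 3: stream[12..13]='7' size=0x7=7, data at stream[15..22]='0i3tf8s' -> body[2..9], body so far='g60i3tf8s'
Chunk 4: stream[24..25]='0' size=0 (terminator). Final body='g60i3tf8s' (9 bytes)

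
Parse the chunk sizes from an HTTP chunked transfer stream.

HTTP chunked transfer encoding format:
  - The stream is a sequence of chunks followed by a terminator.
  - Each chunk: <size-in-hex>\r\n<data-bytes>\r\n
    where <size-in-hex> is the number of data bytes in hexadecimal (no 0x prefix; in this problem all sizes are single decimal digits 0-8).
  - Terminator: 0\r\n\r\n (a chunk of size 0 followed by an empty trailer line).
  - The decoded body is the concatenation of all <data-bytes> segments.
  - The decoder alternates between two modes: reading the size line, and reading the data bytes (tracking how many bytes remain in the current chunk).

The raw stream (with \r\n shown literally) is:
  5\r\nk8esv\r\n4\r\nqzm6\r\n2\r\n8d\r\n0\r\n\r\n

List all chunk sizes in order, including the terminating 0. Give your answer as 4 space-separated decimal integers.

Chunk 1: stream[0..1]='5' size=0x5=5, data at stream[3..8]='k8esv' -> body[0..5], body so far='k8esv'
Chunk 2: stream[10..11]='4' size=0x4=4, data at stream[13..17]='qzm6' -> body[5..9], body so far='k8esvqzm6'
Chunk 3: stream[19..20]='2' size=0x2=2, data at stream[22..24]='8d' -> body[9..11], body so far='k8esvqzm68d'
Chunk 4: stream[26..27]='0' size=0 (terminator). Final body='k8esvqzm68d' (11 bytes)

Answer: 5 4 2 0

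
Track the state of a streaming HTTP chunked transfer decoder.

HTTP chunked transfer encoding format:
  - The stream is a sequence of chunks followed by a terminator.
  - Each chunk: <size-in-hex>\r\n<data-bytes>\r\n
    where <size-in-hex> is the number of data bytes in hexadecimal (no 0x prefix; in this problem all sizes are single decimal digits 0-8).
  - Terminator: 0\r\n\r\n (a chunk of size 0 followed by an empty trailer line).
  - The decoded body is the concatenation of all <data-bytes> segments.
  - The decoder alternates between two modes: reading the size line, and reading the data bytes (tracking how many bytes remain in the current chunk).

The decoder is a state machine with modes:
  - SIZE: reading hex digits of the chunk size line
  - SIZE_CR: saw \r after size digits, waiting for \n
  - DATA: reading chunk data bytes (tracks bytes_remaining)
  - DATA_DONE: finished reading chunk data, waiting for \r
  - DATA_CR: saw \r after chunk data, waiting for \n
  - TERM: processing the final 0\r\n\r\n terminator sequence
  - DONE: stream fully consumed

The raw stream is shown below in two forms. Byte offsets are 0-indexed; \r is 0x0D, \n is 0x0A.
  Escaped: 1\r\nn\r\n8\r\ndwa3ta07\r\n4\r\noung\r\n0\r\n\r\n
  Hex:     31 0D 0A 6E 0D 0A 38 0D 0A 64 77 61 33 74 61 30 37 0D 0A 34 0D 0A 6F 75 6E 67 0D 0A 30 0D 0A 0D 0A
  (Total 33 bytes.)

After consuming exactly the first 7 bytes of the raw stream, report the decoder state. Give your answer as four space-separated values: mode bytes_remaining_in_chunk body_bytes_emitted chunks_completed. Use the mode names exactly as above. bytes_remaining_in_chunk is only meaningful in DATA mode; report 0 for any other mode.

Answer: SIZE 0 1 1

Derivation:
Byte 0 = '1': mode=SIZE remaining=0 emitted=0 chunks_done=0
Byte 1 = 0x0D: mode=SIZE_CR remaining=0 emitted=0 chunks_done=0
Byte 2 = 0x0A: mode=DATA remaining=1 emitted=0 chunks_done=0
Byte 3 = 'n': mode=DATA_DONE remaining=0 emitted=1 chunks_done=0
Byte 4 = 0x0D: mode=DATA_CR remaining=0 emitted=1 chunks_done=0
Byte 5 = 0x0A: mode=SIZE remaining=0 emitted=1 chunks_done=1
Byte 6 = '8': mode=SIZE remaining=0 emitted=1 chunks_done=1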